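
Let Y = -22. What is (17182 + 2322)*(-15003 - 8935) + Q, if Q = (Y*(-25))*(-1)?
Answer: -466887302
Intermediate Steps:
Q = -550 (Q = -22*(-25)*(-1) = 550*(-1) = -550)
(17182 + 2322)*(-15003 - 8935) + Q = (17182 + 2322)*(-15003 - 8935) - 550 = 19504*(-23938) - 550 = -466886752 - 550 = -466887302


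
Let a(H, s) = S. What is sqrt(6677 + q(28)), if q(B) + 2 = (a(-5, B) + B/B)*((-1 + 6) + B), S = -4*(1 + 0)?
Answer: 4*sqrt(411) ≈ 81.093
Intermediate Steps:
S = -4 (S = -4*1 = -4)
a(H, s) = -4
q(B) = -17 - 3*B (q(B) = -2 + (-4 + B/B)*((-1 + 6) + B) = -2 + (-4 + 1)*(5 + B) = -2 - 3*(5 + B) = -2 + (-15 - 3*B) = -17 - 3*B)
sqrt(6677 + q(28)) = sqrt(6677 + (-17 - 3*28)) = sqrt(6677 + (-17 - 84)) = sqrt(6677 - 101) = sqrt(6576) = 4*sqrt(411)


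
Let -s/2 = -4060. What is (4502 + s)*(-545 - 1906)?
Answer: -30936522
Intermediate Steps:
s = 8120 (s = -2*(-4060) = 8120)
(4502 + s)*(-545 - 1906) = (4502 + 8120)*(-545 - 1906) = 12622*(-2451) = -30936522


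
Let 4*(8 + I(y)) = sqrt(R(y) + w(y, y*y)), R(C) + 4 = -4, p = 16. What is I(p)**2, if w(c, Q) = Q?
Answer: (16 - sqrt(62))**2/4 ≈ 16.508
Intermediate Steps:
R(C) = -8 (R(C) = -4 - 4 = -8)
I(y) = -8 + sqrt(-8 + y**2)/4 (I(y) = -8 + sqrt(-8 + y*y)/4 = -8 + sqrt(-8 + y**2)/4)
I(p)**2 = (-8 + sqrt(-8 + 16**2)/4)**2 = (-8 + sqrt(-8 + 256)/4)**2 = (-8 + sqrt(248)/4)**2 = (-8 + (2*sqrt(62))/4)**2 = (-8 + sqrt(62)/2)**2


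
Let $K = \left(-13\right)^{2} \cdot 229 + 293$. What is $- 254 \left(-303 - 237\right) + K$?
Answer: $176154$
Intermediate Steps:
$K = 38994$ ($K = 169 \cdot 229 + 293 = 38701 + 293 = 38994$)
$- 254 \left(-303 - 237\right) + K = - 254 \left(-303 - 237\right) + 38994 = \left(-254\right) \left(-540\right) + 38994 = 137160 + 38994 = 176154$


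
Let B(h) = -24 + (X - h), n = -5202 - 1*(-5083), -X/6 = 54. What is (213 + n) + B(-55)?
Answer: -199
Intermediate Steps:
X = -324 (X = -6*54 = -324)
n = -119 (n = -5202 + 5083 = -119)
B(h) = -348 - h (B(h) = -24 + (-324 - h) = -348 - h)
(213 + n) + B(-55) = (213 - 119) + (-348 - 1*(-55)) = 94 + (-348 + 55) = 94 - 293 = -199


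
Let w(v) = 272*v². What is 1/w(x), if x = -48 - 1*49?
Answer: 1/2559248 ≈ 3.9074e-7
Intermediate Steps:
x = -97 (x = -48 - 49 = -97)
1/w(x) = 1/(272*(-97)²) = 1/(272*9409) = 1/2559248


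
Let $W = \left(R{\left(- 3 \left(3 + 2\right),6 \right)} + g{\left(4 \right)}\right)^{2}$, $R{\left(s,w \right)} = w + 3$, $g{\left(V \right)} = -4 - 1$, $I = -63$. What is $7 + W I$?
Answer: $-1001$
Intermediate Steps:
$g{\left(V \right)} = -5$
$R{\left(s,w \right)} = 3 + w$
$W = 16$ ($W = \left(\left(3 + 6\right) - 5\right)^{2} = \left(9 - 5\right)^{2} = 4^{2} = 16$)
$7 + W I = 7 + 16 \left(-63\right) = 7 - 1008 = -1001$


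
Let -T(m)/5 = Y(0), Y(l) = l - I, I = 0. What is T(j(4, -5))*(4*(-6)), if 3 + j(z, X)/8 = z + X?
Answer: 0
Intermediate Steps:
Y(l) = l (Y(l) = l - 1*0 = l + 0 = l)
j(z, X) = -24 + 8*X + 8*z (j(z, X) = -24 + 8*(z + X) = -24 + 8*(X + z) = -24 + (8*X + 8*z) = -24 + 8*X + 8*z)
T(m) = 0 (T(m) = -5*0 = 0)
T(j(4, -5))*(4*(-6)) = 0*(4*(-6)) = 0*(-24) = 0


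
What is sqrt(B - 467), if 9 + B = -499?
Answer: 5*I*sqrt(39) ≈ 31.225*I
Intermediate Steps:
B = -508 (B = -9 - 499 = -508)
sqrt(B - 467) = sqrt(-508 - 467) = sqrt(-975) = 5*I*sqrt(39)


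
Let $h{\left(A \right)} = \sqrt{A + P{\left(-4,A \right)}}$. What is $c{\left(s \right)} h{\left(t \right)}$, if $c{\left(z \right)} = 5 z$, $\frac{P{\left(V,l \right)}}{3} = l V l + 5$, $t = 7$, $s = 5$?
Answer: $25 i \sqrt{566} \approx 594.77 i$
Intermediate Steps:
$P{\left(V,l \right)} = 15 + 3 V l^{2}$ ($P{\left(V,l \right)} = 3 \left(l V l + 5\right) = 3 \left(V l l + 5\right) = 3 \left(V l^{2} + 5\right) = 3 \left(5 + V l^{2}\right) = 15 + 3 V l^{2}$)
$h{\left(A \right)} = \sqrt{15 + A - 12 A^{2}}$ ($h{\left(A \right)} = \sqrt{A + \left(15 + 3 \left(-4\right) A^{2}\right)} = \sqrt{A - \left(-15 + 12 A^{2}\right)} = \sqrt{15 + A - 12 A^{2}}$)
$c{\left(s \right)} h{\left(t \right)} = 5 \cdot 5 \sqrt{15 + 7 - 12 \cdot 7^{2}} = 25 \sqrt{15 + 7 - 588} = 25 \sqrt{-566} = 25 i \sqrt{566}$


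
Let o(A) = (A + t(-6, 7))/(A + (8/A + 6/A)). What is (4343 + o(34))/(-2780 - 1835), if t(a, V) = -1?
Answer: -847072/899925 ≈ -0.94127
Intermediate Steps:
o(A) = (-1 + A)/(A + 14/A) (o(A) = (A - 1)/(A + (8/A + 6/A)) = (-1 + A)/(A + 14/A))
(4343 + o(34))/(-2780 - 1835) = (4343 + 34*(-1 + 34)/(14 + 34**2))/(-2780 - 1835) = (4343 + 34*33/(14 + 1156))/(-4615) = (4343 + 34*33/1170)*(-1/4615) = (4343 + 34*(1/1170)*33)*(-1/4615) = (4343 + 187/195)*(-1/4615) = (847072/195)*(-1/4615) = -847072/899925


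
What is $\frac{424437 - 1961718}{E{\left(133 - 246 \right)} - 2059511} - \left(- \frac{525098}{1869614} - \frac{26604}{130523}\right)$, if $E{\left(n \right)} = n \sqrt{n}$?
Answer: $\frac{212380560611585632094347}{172510735929259561258366} - \frac{57904251 i \sqrt{113}}{1413862334006} \approx 1.2311 - 0.00043535 i$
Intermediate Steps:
$E{\left(n \right)} = n^{\frac{3}{2}}$
$\frac{424437 - 1961718}{E{\left(133 - 246 \right)} - 2059511} - \left(- \frac{525098}{1869614} - \frac{26604}{130523}\right) = \frac{424437 - 1961718}{\left(133 - 246\right)^{\frac{3}{2}} - 2059511} - \left(- \frac{525098}{1869614} - \frac{26604}{130523}\right) = - \frac{1537281}{\left(133 - 246\right)^{\frac{3}{2}} - 2059511} - \left(\left(-525098\right) \frac{1}{1869614} - \frac{26604}{130523}\right) = - \frac{1537281}{\left(-113\right)^{\frac{3}{2}} - 2059511} - \left(- \frac{262549}{934807} - \frac{26604}{130523}\right) = - \frac{1537281}{- 113 i \sqrt{113} - 2059511} - - \frac{59138288555}{122013814061} = - \frac{1537281}{-2059511 - 113 i \sqrt{113}} + \frac{59138288555}{122013814061} = \frac{59138288555}{122013814061} - \frac{1537281}{-2059511 - 113 i \sqrt{113}}$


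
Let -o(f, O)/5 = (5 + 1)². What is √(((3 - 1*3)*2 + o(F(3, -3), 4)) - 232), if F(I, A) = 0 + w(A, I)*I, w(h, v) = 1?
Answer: 2*I*√103 ≈ 20.298*I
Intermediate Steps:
F(I, A) = I (F(I, A) = 0 + 1*I = 0 + I = I)
o(f, O) = -180 (o(f, O) = -5*(5 + 1)² = -5*6² = -5*36 = -180)
√(((3 - 1*3)*2 + o(F(3, -3), 4)) - 232) = √(((3 - 1*3)*2 - 180) - 232) = √(((3 - 3)*2 - 180) - 232) = √((0*2 - 180) - 232) = √((0 - 180) - 232) = √(-180 - 232) = √(-412) = 2*I*√103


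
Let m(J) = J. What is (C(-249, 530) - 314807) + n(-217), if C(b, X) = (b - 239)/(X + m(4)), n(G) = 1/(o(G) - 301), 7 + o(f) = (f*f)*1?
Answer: -3932116747586/12490527 ≈ -3.1481e+5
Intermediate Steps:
o(f) = -7 + f² (o(f) = -7 + (f*f)*1 = -7 + f²*1 = -7 + f²)
n(G) = 1/(-308 + G²) (n(G) = 1/((-7 + G²) - 301) = 1/(-308 + G²))
C(b, X) = (-239 + b)/(4 + X) (C(b, X) = (b - 239)/(X + 4) = (-239 + b)/(4 + X))
(C(-249, 530) - 314807) + n(-217) = ((-239 - 249)/(4 + 530) - 314807) + 1/(-308 + (-217)²) = (-488/534 - 314807) + 1/(-308 + 47089) = ((1/534)*(-488) - 314807) + 1/46781 = (-244/267 - 314807) + 1/46781 = -84053713/267 + 1/46781 = -3932116747586/12490527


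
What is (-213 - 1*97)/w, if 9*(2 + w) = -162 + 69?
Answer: 930/37 ≈ 25.135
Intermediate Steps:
w = -37/3 (w = -2 + (-162 + 69)/9 = -2 + (⅑)*(-93) = -2 - 31/3 = -37/3 ≈ -12.333)
(-213 - 1*97)/w = (-213 - 1*97)/(-37/3) = (-213 - 97)*(-3/37) = -310*(-3/37) = 930/37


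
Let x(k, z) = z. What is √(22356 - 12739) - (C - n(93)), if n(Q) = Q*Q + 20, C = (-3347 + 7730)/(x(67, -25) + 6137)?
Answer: 52980545/6112 + √9617 ≈ 8766.3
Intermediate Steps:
C = 4383/6112 (C = (-3347 + 7730)/(-25 + 6137) = 4383/6112 ≈ 0.71711)
n(Q) = 20 + Q² (n(Q) = Q² + 20 = 20 + Q²)
√(22356 - 12739) - (C - n(93)) = √(22356 - 12739) - (4383/6112 - (20 + 93²)) = √9617 - (4383/6112 - (20 + 8649)) = √9617 - (4383/6112 - 1*8669) = √9617 - (4383/6112 - 8669) = √9617 - 1*(-52980545/6112) = √9617 + 52980545/6112 = 52980545/6112 + √9617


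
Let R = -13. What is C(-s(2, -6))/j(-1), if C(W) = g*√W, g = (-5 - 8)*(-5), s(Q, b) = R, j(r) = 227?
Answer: 65*√13/227 ≈ 1.0324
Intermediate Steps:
s(Q, b) = -13
g = 65 (g = -13*(-5) = 65)
C(W) = 65*√W
C(-s(2, -6))/j(-1) = (65*√(-1*(-13)))/227 = (65*√13)*(1/227) = 65*√13/227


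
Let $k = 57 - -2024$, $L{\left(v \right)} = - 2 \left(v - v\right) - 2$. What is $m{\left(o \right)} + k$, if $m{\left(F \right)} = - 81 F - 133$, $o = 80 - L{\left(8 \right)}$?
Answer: $-4694$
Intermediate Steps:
$L{\left(v \right)} = -2$ ($L{\left(v \right)} = \left(-2\right) 0 - 2 = 0 - 2 = -2$)
$o = 82$ ($o = 80 - -2 = 80 + 2 = 82$)
$m{\left(F \right)} = -133 - 81 F$
$k = 2081$ ($k = 57 + 2024 = 2081$)
$m{\left(o \right)} + k = \left(-133 - 6642\right) + 2081 = -6775 + 2081 = -4694$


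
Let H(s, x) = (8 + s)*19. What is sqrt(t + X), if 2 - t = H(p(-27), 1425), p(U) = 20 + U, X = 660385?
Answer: 4*sqrt(41273) ≈ 812.63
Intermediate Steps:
H(s, x) = 152 + 19*s
t = -17 (t = 2 - (152 + 19*(20 - 27)) = 2 - (152 + 19*(-7)) = 2 - (152 - 133) = 2 - 1*19 = 2 - 19 = -17)
sqrt(t + X) = sqrt(-17 + 660385) = sqrt(660368) = 4*sqrt(41273)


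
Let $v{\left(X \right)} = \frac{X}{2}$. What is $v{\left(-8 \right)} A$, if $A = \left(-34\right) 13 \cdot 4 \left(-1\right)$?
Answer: $-7072$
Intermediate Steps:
$v{\left(X \right)} = \frac{X}{2}$ ($v{\left(X \right)} = X \frac{1}{2} = \frac{X}{2}$)
$A = 1768$ ($A = \left(-442\right) \left(-4\right) = 1768$)
$v{\left(-8 \right)} A = \frac{1}{2} \left(-8\right) 1768 = \left(-4\right) 1768 = -7072$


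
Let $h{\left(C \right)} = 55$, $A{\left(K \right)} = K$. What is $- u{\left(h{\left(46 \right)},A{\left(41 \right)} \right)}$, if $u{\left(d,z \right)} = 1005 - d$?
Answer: $-950$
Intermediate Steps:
$- u{\left(h{\left(46 \right)},A{\left(41 \right)} \right)} = - (1005 - 55) = \left(-1\right) 950 = -950$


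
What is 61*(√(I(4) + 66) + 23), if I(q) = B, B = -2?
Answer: 1891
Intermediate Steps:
I(q) = -2
61*(√(I(4) + 66) + 23) = 61*(√(-2 + 66) + 23) = 61*(√64 + 23) = 61*(8 + 23) = 61*31 = 1891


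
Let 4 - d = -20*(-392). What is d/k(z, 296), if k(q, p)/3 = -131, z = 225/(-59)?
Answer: 2612/131 ≈ 19.939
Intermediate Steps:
z = -225/59 (z = 225*(-1/59) = -225/59 ≈ -3.8136)
k(q, p) = -393 (k(q, p) = 3*(-131) = -393)
d = -7836 (d = 4 - (-20)*(-392) = 4 - 1*7840 = 4 - 7840 = -7836)
d/k(z, 296) = -7836/(-393) = -7836*(-1/393) = 2612/131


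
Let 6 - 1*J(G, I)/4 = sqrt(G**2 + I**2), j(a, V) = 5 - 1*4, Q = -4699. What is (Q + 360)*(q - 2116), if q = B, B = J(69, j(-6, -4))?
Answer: 9077188 + 17356*sqrt(4762) ≈ 1.0275e+7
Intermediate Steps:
j(a, V) = 1 (j(a, V) = 5 - 4 = 1)
J(G, I) = 24 - 4*sqrt(G**2 + I**2)
B = 24 - 4*sqrt(4762) (B = 24 - 4*sqrt(69**2 + 1**2) = 24 - 4*sqrt(4761 + 1) = 24 - 4*sqrt(4762) ≈ -252.03)
q = 24 - 4*sqrt(4762) ≈ -252.03
(Q + 360)*(q - 2116) = (-4699 + 360)*((24 - 4*sqrt(4762)) - 2116) = -4339*(-2092 - 4*sqrt(4762)) = 9077188 + 17356*sqrt(4762)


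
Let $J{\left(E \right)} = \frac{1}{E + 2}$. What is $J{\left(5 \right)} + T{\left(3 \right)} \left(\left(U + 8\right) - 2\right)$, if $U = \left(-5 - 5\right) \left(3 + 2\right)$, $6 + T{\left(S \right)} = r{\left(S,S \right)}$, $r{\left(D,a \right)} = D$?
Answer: $\frac{925}{7} \approx 132.14$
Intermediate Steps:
$T{\left(S \right)} = -6 + S$
$U = -50$ ($U = \left(-10\right) 5 = -50$)
$J{\left(E \right)} = \frac{1}{2 + E}$
$J{\left(5 \right)} + T{\left(3 \right)} \left(\left(U + 8\right) - 2\right) = \frac{1}{2 + 5} + \left(-6 + 3\right) \left(\left(-50 + 8\right) - 2\right) = \frac{1}{7} - 3 \left(-42 - 2\right) = \frac{1}{7} - -132 = \frac{1}{7} + 132 = \frac{925}{7}$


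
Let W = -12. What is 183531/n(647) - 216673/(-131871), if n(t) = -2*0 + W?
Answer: -20736775/1356 ≈ -15293.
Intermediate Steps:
n(t) = -12 (n(t) = -2*0 - 12 = 0 - 12 = -12)
183531/n(647) - 216673/(-131871) = 183531/(-12) - 216673/(-131871) = 183531*(-1/12) - 216673*(-1/131871) = -61177/4 + 557/339 = -20736775/1356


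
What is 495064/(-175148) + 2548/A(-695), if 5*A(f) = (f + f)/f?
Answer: 278799424/43787 ≈ 6367.2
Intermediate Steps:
A(f) = ⅖ (A(f) = ((f + f)/f)/5 = ((2*f)/f)/5 = (⅕)*2 = ⅖)
495064/(-175148) + 2548/A(-695) = 495064/(-175148) + 2548/(⅖) = 495064*(-1/175148) + 2548*(5/2) = -123766/43787 + 6370 = 278799424/43787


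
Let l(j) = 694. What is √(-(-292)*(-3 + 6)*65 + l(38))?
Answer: √57634 ≈ 240.07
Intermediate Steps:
√(-(-292)*(-3 + 6)*65 + l(38)) = √(-(-292)*(-3 + 6)*65 + 694) = √(-(-292)*3*65 + 694) = √(-73*(-12)*65 + 694) = √(876*65 + 694) = √(56940 + 694) = √57634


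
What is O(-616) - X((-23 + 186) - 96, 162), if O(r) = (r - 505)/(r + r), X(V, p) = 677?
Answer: -832943/1232 ≈ -676.09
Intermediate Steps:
O(r) = (-505 + r)/(2*r) (O(r) = (-505 + r)/((2*r)) = (-505 + r)*(1/(2*r)) = (-505 + r)/(2*r))
O(-616) - X((-23 + 186) - 96, 162) = (½)*(-505 - 616)/(-616) - 1*677 = (½)*(-1/616)*(-1121) - 677 = 1121/1232 - 677 = -832943/1232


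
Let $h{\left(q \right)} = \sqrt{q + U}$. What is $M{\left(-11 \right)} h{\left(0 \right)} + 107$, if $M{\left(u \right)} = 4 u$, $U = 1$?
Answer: $63$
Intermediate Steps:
$h{\left(q \right)} = \sqrt{1 + q}$ ($h{\left(q \right)} = \sqrt{q + 1} = \sqrt{1 + q}$)
$M{\left(-11 \right)} h{\left(0 \right)} + 107 = 4 \left(-11\right) \sqrt{1 + 0} + 107 = - 44 \sqrt{1} + 107 = \left(-44\right) 1 + 107 = -44 + 107 = 63$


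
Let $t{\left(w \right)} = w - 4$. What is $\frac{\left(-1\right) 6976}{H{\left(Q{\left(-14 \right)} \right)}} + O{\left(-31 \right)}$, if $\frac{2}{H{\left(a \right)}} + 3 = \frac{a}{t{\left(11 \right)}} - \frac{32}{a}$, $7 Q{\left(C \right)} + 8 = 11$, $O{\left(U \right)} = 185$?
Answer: $\frac{39818299}{147} \approx 2.7087 \cdot 10^{5}$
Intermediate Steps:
$t{\left(w \right)} = -4 + w$ ($t{\left(w \right)} = w - 4 = -4 + w$)
$Q{\left(C \right)} = \frac{3}{7}$ ($Q{\left(C \right)} = - \frac{8}{7} + \frac{1}{7} \cdot 11 = - \frac{8}{7} + \frac{11}{7} = \frac{3}{7}$)
$H{\left(a \right)} = \frac{2}{-3 - \frac{32}{a} + \frac{a}{7}}$ ($H{\left(a \right)} = \frac{2}{-3 + \left(\frac{a}{-4 + 11} - \frac{32}{a}\right)} = \frac{2}{-3 + \left(\frac{a}{7} - \frac{32}{a}\right)} = \frac{2}{-3 + \left(- \frac{32}{a} + \frac{a}{7}\right)} = \frac{2}{-3 - \frac{32}{a} + \frac{a}{7}}$)
$\frac{\left(-1\right) 6976}{H{\left(Q{\left(-14 \right)} \right)}} + O{\left(-31 \right)} = \frac{\left(-1\right) 6976}{14 \cdot \frac{3}{7} \frac{1}{-224 + \left(\frac{3}{7}\right)^{2} - 9}} + 185 = - \frac{6976}{14 \cdot \frac{3}{7} \frac{1}{-224 + \frac{9}{49} - 9}} + 185 = - \frac{6976}{14 \cdot \frac{3}{7} \frac{1}{- \frac{11408}{49}}} + 185 = - \frac{6976}{14 \cdot \frac{3}{7} \left(- \frac{49}{11408}\right)} + 185 = - \frac{6976}{- \frac{147}{5704}} + 185 = \left(-6976\right) \left(- \frac{5704}{147}\right) + 185 = \frac{39791104}{147} + 185 = \frac{39818299}{147}$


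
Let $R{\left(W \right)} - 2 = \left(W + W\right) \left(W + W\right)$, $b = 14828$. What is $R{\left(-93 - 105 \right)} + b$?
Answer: $171646$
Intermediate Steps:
$R{\left(W \right)} = 2 + 4 W^{2}$ ($R{\left(W \right)} = 2 + \left(W + W\right) \left(W + W\right) = 2 + 2 W 2 W = 2 + 4 W^{2}$)
$R{\left(-93 - 105 \right)} + b = \left(2 + 4 \left(-93 - 105\right)^{2}\right) + 14828 = \left(2 + 4 \left(-198\right)^{2}\right) + 14828 = \left(2 + 4 \cdot 39204\right) + 14828 = \left(2 + 156816\right) + 14828 = 156818 + 14828 = 171646$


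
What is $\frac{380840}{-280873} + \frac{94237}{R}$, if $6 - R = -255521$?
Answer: $- \frac{70846273779}{71770635071} \approx -0.98712$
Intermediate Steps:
$R = 255527$ ($R = 6 - -255521 = 6 + 255521 = 255527$)
$\frac{380840}{-280873} + \frac{94237}{R} = \frac{380840}{-280873} + \frac{94237}{255527} = 380840 \left(- \frac{1}{280873}\right) + 94237 \cdot \frac{1}{255527} = - \frac{380840}{280873} + \frac{94237}{255527} = - \frac{70846273779}{71770635071}$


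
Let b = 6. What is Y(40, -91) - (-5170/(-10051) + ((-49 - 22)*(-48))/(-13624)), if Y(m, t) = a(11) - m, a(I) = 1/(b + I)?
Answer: -11699230515/290986501 ≈ -40.205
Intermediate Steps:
a(I) = 1/(6 + I)
Y(m, t) = 1/17 - m (Y(m, t) = 1/(6 + 11) - m = 1/17 - m)
Y(40, -91) - (-5170/(-10051) + ((-49 - 22)*(-48))/(-13624)) = (1/17 - 1*40) - (-5170/(-10051) + ((-49 - 22)*(-48))/(-13624)) = (1/17 - 40) - (-5170*(-1/10051) - 71*(-48)*(-1/13624)) = -679/17 - (5170/10051 + 3408*(-1/13624)) = -679/17 - (5170/10051 - 426/1703) = -679/17 - 1*4522784/17116853 = -679/17 - 4522784/17116853 = -11699230515/290986501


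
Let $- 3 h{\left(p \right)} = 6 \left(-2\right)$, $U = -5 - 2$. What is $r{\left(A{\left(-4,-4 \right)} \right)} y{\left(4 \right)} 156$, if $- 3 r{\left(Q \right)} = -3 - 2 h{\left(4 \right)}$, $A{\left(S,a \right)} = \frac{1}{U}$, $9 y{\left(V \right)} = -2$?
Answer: $- \frac{1144}{9} \approx -127.11$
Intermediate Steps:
$y{\left(V \right)} = - \frac{2}{9}$ ($y{\left(V \right)} = \frac{1}{9} \left(-2\right) = - \frac{2}{9}$)
$U = -7$
$h{\left(p \right)} = 4$ ($h{\left(p \right)} = - \frac{6 \left(-2\right)}{3} = \left(- \frac{1}{3}\right) \left(-12\right) = 4$)
$A{\left(S,a \right)} = - \frac{1}{7}$ ($A{\left(S,a \right)} = \frac{1}{-7} = - \frac{1}{7}$)
$r{\left(Q \right)} = \frac{11}{3}$ ($r{\left(Q \right)} = - \frac{-3 - 8}{3} = \left(- \frac{1}{3}\right) \left(-11\right) = \frac{11}{3}$)
$r{\left(A{\left(-4,-4 \right)} \right)} y{\left(4 \right)} 156 = \frac{11}{3} \left(- \frac{2}{9}\right) 156 = \left(- \frac{22}{27}\right) 156 = - \frac{1144}{9}$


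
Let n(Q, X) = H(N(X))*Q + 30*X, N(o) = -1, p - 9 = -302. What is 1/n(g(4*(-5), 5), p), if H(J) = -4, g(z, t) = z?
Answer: -1/8710 ≈ -0.00011481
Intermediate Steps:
p = -293 (p = 9 - 302 = -293)
n(Q, X) = -4*Q + 30*X
1/n(g(4*(-5), 5), p) = 1/(-16*(-5) + 30*(-293)) = 1/(-4*(-20) - 8790) = 1/(80 - 8790) = 1/(-8710) = -1/8710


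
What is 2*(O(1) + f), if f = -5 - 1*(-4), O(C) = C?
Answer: 0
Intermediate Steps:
f = -1 (f = -5 + 4 = -1)
2*(O(1) + f) = 2*(1 - 1) = 2*0 = 0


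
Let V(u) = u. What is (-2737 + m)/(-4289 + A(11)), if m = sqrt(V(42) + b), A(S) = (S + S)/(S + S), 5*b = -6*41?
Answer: 2737/4288 - 3*I*sqrt(5)/10720 ≈ 0.63829 - 0.00062576*I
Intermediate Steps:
b = -246/5 (b = (-6*41)/5 = (1/5)*(-246) = -246/5 ≈ -49.200)
A(S) = 1 (A(S) = (2*S)/((2*S)) = (2*S)*(1/(2*S)) = 1)
m = 6*I*sqrt(5)/5 (m = sqrt(42 - 246/5) = sqrt(-36/5) = 6*I*sqrt(5)/5 ≈ 2.6833*I)
(-2737 + m)/(-4289 + A(11)) = (-2737 + 6*I*sqrt(5)/5)/(-4289 + 1) = (-2737 + 6*I*sqrt(5)/5)/(-4288) = (-2737 + 6*I*sqrt(5)/5)*(-1/4288) = 2737/4288 - 3*I*sqrt(5)/10720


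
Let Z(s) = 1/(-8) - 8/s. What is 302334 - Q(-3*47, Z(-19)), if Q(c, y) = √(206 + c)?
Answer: 302334 - √65 ≈ 3.0233e+5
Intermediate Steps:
Z(s) = -⅛ - 8/s (Z(s) = 1*(-⅛) - 8/s = -⅛ - 8/s)
302334 - Q(-3*47, Z(-19)) = 302334 - √(206 - 3*47) = 302334 - √(206 - 141) = 302334 - √65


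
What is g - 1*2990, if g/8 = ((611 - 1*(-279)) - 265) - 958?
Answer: -5654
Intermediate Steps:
g = -2664 (g = 8*(((611 - 1*(-279)) - 265) - 958) = 8*(((611 + 279) - 265) - 958) = 8*((890 - 265) - 958) = 8*(625 - 958) = 8*(-333) = -2664)
g - 1*2990 = -2664 - 1*2990 = -2664 - 2990 = -5654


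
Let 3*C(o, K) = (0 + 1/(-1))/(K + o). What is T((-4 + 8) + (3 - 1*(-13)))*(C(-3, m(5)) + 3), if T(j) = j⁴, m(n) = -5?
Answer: 1460000/3 ≈ 4.8667e+5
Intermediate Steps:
C(o, K) = -1/(3*(K + o)) (C(o, K) = ((0 + 1/(-1))/(K + o))/3 = ((0 - 1)/(K + o))/3 = (-1/(K + o))/3 = -1/(3*(K + o)))
T((-4 + 8) + (3 - 1*(-13)))*(C(-3, m(5)) + 3) = ((-4 + 8) + (3 - 1*(-13)))⁴*(-1/(3*(-5) + 3*(-3)) + 3) = (4 + (3 + 13))⁴*(-1/(-15 - 9) + 3) = (4 + 16)⁴*(-1/(-24) + 3) = 20⁴*(-1*(-1/24) + 3) = 160000*(1/24 + 3) = 160000*(73/24) = 1460000/3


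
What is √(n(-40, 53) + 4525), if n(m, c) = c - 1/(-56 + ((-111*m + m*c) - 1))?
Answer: √23444709419/2263 ≈ 67.661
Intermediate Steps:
n(m, c) = c - 1/(-57 - 111*m + c*m) (n(m, c) = c - 1/(-56 + ((-111*m + c*m) - 1)) = c - 1/(-56 + (-1 - 111*m + c*m)) = c - 1/(-57 - 111*m + c*m))
√(n(-40, 53) + 4525) = √((1 + 57*53 - 1*(-40)*53² + 111*53*(-40))/(57 + 111*(-40) - 1*53*(-40)) + 4525) = √((1 + 3021 - 1*(-40)*2809 - 235320)/(57 - 4440 + 2120) + 4525) = √((1 + 3021 + 112360 - 235320)/(-2263) + 4525) = √(-1/2263*(-119938) + 4525) = √(119938/2263 + 4525) = √(10360013/2263) = √23444709419/2263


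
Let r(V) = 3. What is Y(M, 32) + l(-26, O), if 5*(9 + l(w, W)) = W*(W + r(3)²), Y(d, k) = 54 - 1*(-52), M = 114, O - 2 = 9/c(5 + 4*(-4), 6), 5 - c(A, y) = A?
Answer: 26349/256 ≈ 102.93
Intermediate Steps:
c(A, y) = 5 - A
O = 41/16 (O = 2 + 9/(5 - (5 + 4*(-4))) = 2 + 9/(5 - (5 - 16)) = 2 + 9/(5 - 1*(-11)) = 2 + 9/(5 + 11) = 2 + 9/16 = 41/16 ≈ 2.5625)
Y(d, k) = 106 (Y(d, k) = 54 + 52 = 106)
l(w, W) = -9 + W*(9 + W)/5 (l(w, W) = -9 + (W*(W + 3²))/5 = -9 + (W*(W + 9))/5 = -9 + (W*(9 + W))/5 = -9 + W*(9 + W)/5)
Y(M, 32) + l(-26, O) = 106 + (-9 + (41/16)²/5 + (9/5)*(41/16)) = 106 + (-9 + (⅕)*(1681/256) + 369/80) = 106 + (-9 + 1681/1280 + 369/80) = 106 - 787/256 = 26349/256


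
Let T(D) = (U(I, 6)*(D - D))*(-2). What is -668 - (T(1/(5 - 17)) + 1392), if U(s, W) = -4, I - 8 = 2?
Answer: -2060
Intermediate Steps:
I = 10 (I = 8 + 2 = 10)
T(D) = 0 (T(D) = -4*(D - D)*(-2) = -4*0*(-2) = 0*(-2) = 0)
-668 - (T(1/(5 - 17)) + 1392) = -668 - (0 + 1392) = -668 - 1*1392 = -668 - 1392 = -2060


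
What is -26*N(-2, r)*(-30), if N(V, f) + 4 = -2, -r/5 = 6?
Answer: -4680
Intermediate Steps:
r = -30 (r = -5*6 = -30)
N(V, f) = -6 (N(V, f) = -4 - 2 = -6)
-26*N(-2, r)*(-30) = -26*(-6)*(-30) = 156*(-30) = -4680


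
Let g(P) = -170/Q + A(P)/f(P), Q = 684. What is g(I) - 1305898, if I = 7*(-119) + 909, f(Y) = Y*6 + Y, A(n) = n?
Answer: -3126320065/2394 ≈ -1.3059e+6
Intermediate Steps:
f(Y) = 7*Y (f(Y) = 6*Y + Y = 7*Y)
I = 76 (I = -833 + 909 = 76)
g(P) = -253/2394 (g(P) = -170/684 + P/((7*P)) = -170*1/684 + P*(1/(7*P)) = -85/342 + 1/7 = -253/2394)
g(I) - 1305898 = -253/2394 - 1305898 = -3126320065/2394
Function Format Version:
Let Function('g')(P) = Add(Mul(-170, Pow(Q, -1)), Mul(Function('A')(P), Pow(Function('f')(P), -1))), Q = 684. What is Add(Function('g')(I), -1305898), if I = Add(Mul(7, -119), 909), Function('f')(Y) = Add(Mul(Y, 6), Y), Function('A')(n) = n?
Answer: Rational(-3126320065, 2394) ≈ -1.3059e+6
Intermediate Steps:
Function('f')(Y) = Mul(7, Y) (Function('f')(Y) = Add(Mul(6, Y), Y) = Mul(7, Y))
I = 76 (I = Add(-833, 909) = 76)
Function('g')(P) = Rational(-253, 2394) (Function('g')(P) = Add(Mul(-170, Pow(684, -1)), Mul(P, Pow(Mul(7, P), -1))) = Add(Mul(-170, Rational(1, 684)), Mul(P, Mul(Rational(1, 7), Pow(P, -1)))) = Add(Rational(-85, 342), Rational(1, 7)) = Rational(-253, 2394))
Add(Function('g')(I), -1305898) = Add(Rational(-253, 2394), -1305898) = Rational(-3126320065, 2394)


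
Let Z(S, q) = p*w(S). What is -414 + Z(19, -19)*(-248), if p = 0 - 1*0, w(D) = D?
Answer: -414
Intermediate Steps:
p = 0 (p = 0 + 0 = 0)
Z(S, q) = 0 (Z(S, q) = 0*S = 0)
-414 + Z(19, -19)*(-248) = -414 + 0*(-248) = -414 + 0 = -414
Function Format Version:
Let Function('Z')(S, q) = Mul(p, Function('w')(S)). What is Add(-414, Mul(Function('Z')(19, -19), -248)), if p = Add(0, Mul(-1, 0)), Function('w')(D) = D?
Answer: -414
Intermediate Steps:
p = 0 (p = Add(0, 0) = 0)
Function('Z')(S, q) = 0 (Function('Z')(S, q) = Mul(0, S) = 0)
Add(-414, Mul(Function('Z')(19, -19), -248)) = Add(-414, Mul(0, -248)) = Add(-414, 0) = -414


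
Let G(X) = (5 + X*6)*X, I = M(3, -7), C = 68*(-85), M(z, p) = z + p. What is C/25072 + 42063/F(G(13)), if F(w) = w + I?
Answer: 262097509/6738100 ≈ 38.898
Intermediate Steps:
M(z, p) = p + z
C = -5780
I = -4 (I = -7 + 3 = -4)
G(X) = X*(5 + 6*X) (G(X) = (5 + 6*X)*X = X*(5 + 6*X))
F(w) = -4 + w (F(w) = w - 4 = -4 + w)
C/25072 + 42063/F(G(13)) = -5780/25072 + 42063/(-4 + 13*(5 + 6*13)) = -5780*1/25072 + 42063/(-4 + 13*(5 + 78)) = -1445/6268 + 42063/(-4 + 13*83) = -1445/6268 + 42063/(-4 + 1079) = -1445/6268 + 42063/1075 = 262097509/6738100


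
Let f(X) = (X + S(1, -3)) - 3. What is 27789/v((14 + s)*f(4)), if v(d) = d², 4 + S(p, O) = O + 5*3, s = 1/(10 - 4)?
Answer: 37052/21675 ≈ 1.7094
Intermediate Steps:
s = ⅙ (s = 1/6 = ⅙ ≈ 0.16667)
S(p, O) = 11 + O (S(p, O) = -4 + (O + 5*3) = -4 + (O + 15) = -4 + (15 + O) = 11 + O)
f(X) = 5 + X (f(X) = (X + (11 - 3)) - 3 = (X + 8) - 3 = (8 + X) - 3 = 5 + X)
27789/v((14 + s)*f(4)) = 27789/(((14 + ⅙)*(5 + 4))²) = 27789/(((85/6)*9)²) = 27789/((255/2)²) = 27789/(65025/4) = 27789*(4/65025) = 37052/21675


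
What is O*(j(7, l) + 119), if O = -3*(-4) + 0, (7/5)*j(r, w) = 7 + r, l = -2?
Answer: 1548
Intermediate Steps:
j(r, w) = 5 + 5*r/7 (j(r, w) = 5*(7 + r)/7 = 5 + 5*r/7)
O = 12 (O = 12 + 0 = 12)
O*(j(7, l) + 119) = 12*((5 + (5/7)*7) + 119) = 12*((5 + 5) + 119) = 12*(10 + 119) = 12*129 = 1548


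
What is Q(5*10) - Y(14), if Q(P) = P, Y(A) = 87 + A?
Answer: -51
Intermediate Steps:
Q(5*10) - Y(14) = 5*10 - (87 + 14) = 50 - 1*101 = 50 - 101 = -51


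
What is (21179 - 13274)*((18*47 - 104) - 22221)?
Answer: -169791495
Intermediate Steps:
(21179 - 13274)*((18*47 - 104) - 22221) = 7905*((846 - 104) - 22221) = 7905*(742 - 22221) = 7905*(-21479) = -169791495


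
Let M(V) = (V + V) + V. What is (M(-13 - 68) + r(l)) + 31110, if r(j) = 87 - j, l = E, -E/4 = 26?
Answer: 31058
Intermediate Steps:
E = -104 (E = -4*26 = -104)
M(V) = 3*V (M(V) = 2*V + V = 3*V)
l = -104
(M(-13 - 68) + r(l)) + 31110 = (3*(-13 - 68) + (87 - 1*(-104))) + 31110 = (3*(-81) + (87 + 104)) + 31110 = (-243 + 191) + 31110 = -52 + 31110 = 31058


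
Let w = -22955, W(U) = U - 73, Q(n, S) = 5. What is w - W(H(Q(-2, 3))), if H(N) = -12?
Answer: -22870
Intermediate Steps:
W(U) = -73 + U
w - W(H(Q(-2, 3))) = -22955 - (-73 - 12) = -22955 - 1*(-85) = -22955 + 85 = -22870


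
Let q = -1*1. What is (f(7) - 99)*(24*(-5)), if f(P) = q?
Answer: 12000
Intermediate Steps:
q = -1
f(P) = -1
(f(7) - 99)*(24*(-5)) = (-1 - 99)*(24*(-5)) = -100*(-120) = 12000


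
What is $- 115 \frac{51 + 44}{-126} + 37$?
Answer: $\frac{15587}{126} \approx 123.71$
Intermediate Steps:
$- 115 \frac{51 + 44}{-126} + 37 = - 115 \cdot 95 \left(- \frac{1}{126}\right) + 37 = \left(-115\right) \left(- \frac{95}{126}\right) + 37 = \frac{10925}{126} + 37 = \frac{15587}{126}$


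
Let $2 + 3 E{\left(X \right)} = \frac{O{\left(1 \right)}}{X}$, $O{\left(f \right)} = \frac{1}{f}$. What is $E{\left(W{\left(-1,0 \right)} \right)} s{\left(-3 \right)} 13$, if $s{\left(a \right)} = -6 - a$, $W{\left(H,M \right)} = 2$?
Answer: $\frac{39}{2} \approx 19.5$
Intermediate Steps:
$E{\left(X \right)} = - \frac{2}{3} + \frac{1}{3 X}$ ($E{\left(X \right)} = - \frac{2}{3} + \frac{1^{-1} \frac{1}{X}}{3} = - \frac{2}{3} + \frac{1 \frac{1}{X}}{3} = - \frac{2}{3} + \frac{1}{3 X}$)
$E{\left(W{\left(-1,0 \right)} \right)} s{\left(-3 \right)} 13 = \frac{1 - 4}{3 \cdot 2} \left(-6 - -3\right) 13 = \frac{1}{3} \cdot \frac{1}{2} \left(1 - 4\right) \left(-6 + 3\right) 13 = \frac{1}{3} \cdot \frac{1}{2} \left(-3\right) \left(-3\right) 13 = \left(- \frac{1}{2}\right) \left(-3\right) 13 = \frac{3}{2} \cdot 13 = \frac{39}{2}$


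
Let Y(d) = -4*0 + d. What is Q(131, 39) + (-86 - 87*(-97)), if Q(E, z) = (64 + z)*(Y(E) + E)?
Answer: 35339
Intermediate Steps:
Y(d) = d (Y(d) = 0 + d = d)
Q(E, z) = 2*E*(64 + z) (Q(E, z) = (64 + z)*(E + E) = (64 + z)*(2*E) = 2*E*(64 + z))
Q(131, 39) + (-86 - 87*(-97)) = 2*131*(64 + 39) + (-86 - 87*(-97)) = 2*131*103 + (-86 + 8439) = 26986 + 8353 = 35339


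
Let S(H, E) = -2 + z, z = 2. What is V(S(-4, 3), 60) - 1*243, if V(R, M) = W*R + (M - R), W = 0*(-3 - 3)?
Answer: -183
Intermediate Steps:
W = 0 (W = 0*(-6) = 0)
S(H, E) = 0 (S(H, E) = -2 + 2 = 0)
V(R, M) = M - R (V(R, M) = 0*R + (M - R) = 0 + (M - R) = M - R)
V(S(-4, 3), 60) - 1*243 = (60 - 1*0) - 1*243 = (60 + 0) - 243 = 60 - 243 = -183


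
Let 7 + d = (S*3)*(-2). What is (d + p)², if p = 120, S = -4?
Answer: 18769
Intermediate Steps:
d = 17 (d = -7 - 4*3*(-2) = -7 - 12*(-2) = -7 + 24 = 17)
(d + p)² = (17 + 120)² = 137² = 18769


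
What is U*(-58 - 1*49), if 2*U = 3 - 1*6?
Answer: 321/2 ≈ 160.50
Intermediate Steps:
U = -3/2 (U = (3 - 1*6)/2 = (3 - 6)/2 = (1/2)*(-3) = -3/2 ≈ -1.5000)
U*(-58 - 1*49) = -3*(-58 - 1*49)/2 = -3*(-58 - 49)/2 = -3/2*(-107) = 321/2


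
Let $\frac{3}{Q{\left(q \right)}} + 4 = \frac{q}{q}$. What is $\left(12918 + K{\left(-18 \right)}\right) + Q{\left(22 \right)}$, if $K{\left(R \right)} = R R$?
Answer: $13241$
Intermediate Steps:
$K{\left(R \right)} = R^{2}$
$Q{\left(q \right)} = -1$ ($Q{\left(q \right)} = \frac{3}{-4 + \frac{q}{q}} = \frac{3}{-4 + 1} = \frac{3}{-3} = 3 \left(- \frac{1}{3}\right) = -1$)
$\left(12918 + K{\left(-18 \right)}\right) + Q{\left(22 \right)} = \left(12918 + \left(-18\right)^{2}\right) - 1 = \left(12918 + 324\right) - 1 = 13242 - 1 = 13241$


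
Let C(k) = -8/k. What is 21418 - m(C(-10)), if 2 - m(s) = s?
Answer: 107084/5 ≈ 21417.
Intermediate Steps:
m(s) = 2 - s
21418 - m(C(-10)) = 21418 - (2 - (-8)/(-10)) = 21418 - (2 - (-8)*(-1)/10) = 21418 - (2 - 1*⅘) = 21418 - (2 - ⅘) = 21418 - 1*6/5 = 21418 - 6/5 = 107084/5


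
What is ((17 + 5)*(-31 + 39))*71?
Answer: 12496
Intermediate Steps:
((17 + 5)*(-31 + 39))*71 = (22*8)*71 = 176*71 = 12496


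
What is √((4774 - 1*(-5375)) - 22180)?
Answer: I*√12031 ≈ 109.69*I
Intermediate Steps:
√((4774 - 1*(-5375)) - 22180) = √((4774 + 5375) - 22180) = √(10149 - 22180) = √(-12031) = I*√12031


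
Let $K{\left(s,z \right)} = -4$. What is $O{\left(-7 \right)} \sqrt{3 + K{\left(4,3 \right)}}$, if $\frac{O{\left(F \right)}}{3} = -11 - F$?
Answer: $- 12 i \approx - 12.0 i$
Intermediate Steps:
$O{\left(F \right)} = -33 - 3 F$ ($O{\left(F \right)} = 3 \left(-11 - F\right) = -33 - 3 F$)
$O{\left(-7 \right)} \sqrt{3 + K{\left(4,3 \right)}} = \left(-33 - -21\right) \sqrt{3 - 4} = \left(-33 + 21\right) \sqrt{-1} = - 12 i$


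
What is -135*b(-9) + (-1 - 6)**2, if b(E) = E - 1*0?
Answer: 1264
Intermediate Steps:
b(E) = E (b(E) = E + 0 = E)
-135*b(-9) + (-1 - 6)**2 = -135*(-9) + (-1 - 6)**2 = 1215 + (-7)**2 = 1215 + 49 = 1264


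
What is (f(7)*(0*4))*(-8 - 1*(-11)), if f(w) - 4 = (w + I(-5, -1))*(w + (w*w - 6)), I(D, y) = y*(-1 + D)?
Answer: 0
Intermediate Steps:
f(w) = 4 + (6 + w)*(-6 + w + w**2) (f(w) = 4 + (w - (-1 - 5))*(w + (w*w - 6)) = 4 + (w - 1*(-6))*(w + (w**2 - 6)) = 4 + (w + 6)*(w + (-6 + w**2)) = 4 + (6 + w)*(-6 + w + w**2))
(f(7)*(0*4))*(-8 - 1*(-11)) = ((-32 + 7**3 + 7*7**2)*(0*4))*(-8 - 1*(-11)) = ((-32 + 343 + 7*49)*0)*(-8 + 11) = ((-32 + 343 + 343)*0)*3 = (654*0)*3 = 0*3 = 0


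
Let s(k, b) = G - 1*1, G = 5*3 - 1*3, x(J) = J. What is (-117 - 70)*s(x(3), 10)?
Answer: -2057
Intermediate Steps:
G = 12 (G = 15 - 3 = 12)
s(k, b) = 11 (s(k, b) = 12 - 1*1 = 12 - 1 = 11)
(-117 - 70)*s(x(3), 10) = (-117 - 70)*11 = -187*11 = -2057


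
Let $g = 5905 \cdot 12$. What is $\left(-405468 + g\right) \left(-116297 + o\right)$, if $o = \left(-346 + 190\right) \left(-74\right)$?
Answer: $35051191824$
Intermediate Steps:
$o = 11544$ ($o = \left(-156\right) \left(-74\right) = 11544$)
$g = 70860$
$\left(-405468 + g\right) \left(-116297 + o\right) = \left(-405468 + 70860\right) \left(-116297 + 11544\right) = \left(-334608\right) \left(-104753\right) = 35051191824$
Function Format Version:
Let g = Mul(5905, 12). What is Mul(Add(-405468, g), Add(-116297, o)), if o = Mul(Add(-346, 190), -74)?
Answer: 35051191824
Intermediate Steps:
o = 11544 (o = Mul(-156, -74) = 11544)
g = 70860
Mul(Add(-405468, g), Add(-116297, o)) = Mul(Add(-405468, 70860), Add(-116297, 11544)) = Mul(-334608, -104753) = 35051191824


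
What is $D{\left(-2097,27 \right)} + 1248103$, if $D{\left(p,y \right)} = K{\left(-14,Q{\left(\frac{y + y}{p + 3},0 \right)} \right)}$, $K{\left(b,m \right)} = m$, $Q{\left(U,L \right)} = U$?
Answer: $\frac{435587938}{349} \approx 1.2481 \cdot 10^{6}$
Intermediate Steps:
$D{\left(p,y \right)} = \frac{2 y}{3 + p}$ ($D{\left(p,y \right)} = \frac{y + y}{p + 3} = \frac{2 y}{3 + p}$)
$D{\left(-2097,27 \right)} + 1248103 = 2 \cdot 27 \frac{1}{3 - 2097} + 1248103 = 2 \cdot 27 \frac{1}{-2094} + 1248103 = 2 \cdot 27 \left(- \frac{1}{2094}\right) + 1248103 = - \frac{9}{349} + 1248103 = \frac{435587938}{349}$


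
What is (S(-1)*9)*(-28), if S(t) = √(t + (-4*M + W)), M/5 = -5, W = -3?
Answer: -1008*√6 ≈ -2469.1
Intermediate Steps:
M = -25 (M = 5*(-5) = -25)
S(t) = √(97 + t) (S(t) = √(t + (-4*(-25) - 3)) = √(t + (100 - 3)) = √(t + 97) = √(97 + t))
(S(-1)*9)*(-28) = (√(97 - 1)*9)*(-28) = (√96*9)*(-28) = ((4*√6)*9)*(-28) = (36*√6)*(-28) = -1008*√6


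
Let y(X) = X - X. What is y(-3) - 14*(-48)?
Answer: 672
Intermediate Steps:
y(X) = 0
y(-3) - 14*(-48) = 0 - 14*(-48) = 0 + 672 = 672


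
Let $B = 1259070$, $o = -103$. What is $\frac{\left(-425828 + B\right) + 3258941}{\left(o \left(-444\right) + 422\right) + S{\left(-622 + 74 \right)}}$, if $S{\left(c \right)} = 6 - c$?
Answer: $\frac{4092183}{46708} \approx 87.612$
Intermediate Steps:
$\frac{\left(-425828 + B\right) + 3258941}{\left(o \left(-444\right) + 422\right) + S{\left(-622 + 74 \right)}} = \frac{\left(-425828 + 1259070\right) + 3258941}{\left(\left(-103\right) \left(-444\right) + 422\right) + \left(6 - \left(-622 + 74\right)\right)} = \frac{833242 + 3258941}{\left(45732 + 422\right) + \left(6 - -548\right)} = \frac{4092183}{46154 + \left(6 + 548\right)} = \frac{4092183}{46154 + 554} = \frac{4092183}{46708}$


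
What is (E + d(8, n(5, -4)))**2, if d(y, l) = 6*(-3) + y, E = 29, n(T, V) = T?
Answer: 361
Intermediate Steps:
d(y, l) = -18 + y
(E + d(8, n(5, -4)))**2 = (29 + (-18 + 8))**2 = (29 - 10)**2 = 19**2 = 361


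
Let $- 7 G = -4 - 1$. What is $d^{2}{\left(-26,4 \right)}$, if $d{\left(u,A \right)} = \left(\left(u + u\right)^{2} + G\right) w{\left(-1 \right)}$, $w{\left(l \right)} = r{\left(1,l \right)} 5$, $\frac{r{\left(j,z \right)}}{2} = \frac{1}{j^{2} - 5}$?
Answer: $\frac{8961462225}{196} \approx 4.5722 \cdot 10^{7}$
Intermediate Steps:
$G = \frac{5}{7}$ ($G = - \frac{-4 - 1}{7} = \left(- \frac{1}{7}\right) \left(-5\right) = \frac{5}{7} \approx 0.71429$)
$r{\left(j,z \right)} = \frac{2}{-5 + j^{2}}$ ($r{\left(j,z \right)} = \frac{2}{j^{2} - 5} = \frac{2}{-5 + j^{2}}$)
$w{\left(l \right)} = - \frac{5}{2}$ ($w{\left(l \right)} = \frac{2}{-5 + 1^{2}} \cdot 5 = \frac{2}{-5 + 1} \cdot 5 = \frac{2}{-4} \cdot 5 = 2 \left(- \frac{1}{4}\right) 5 = \left(- \frac{1}{2}\right) 5 = - \frac{5}{2}$)
$d{\left(u,A \right)} = - \frac{25}{14} - 10 u^{2}$ ($d{\left(u,A \right)} = \left(\left(u + u\right)^{2} + \frac{5}{7}\right) \left(- \frac{5}{2}\right) = \left(\left(2 u\right)^{2} + \frac{5}{7}\right) \left(- \frac{5}{2}\right) = \left(4 u^{2} + \frac{5}{7}\right) \left(- \frac{5}{2}\right) = \left(\frac{5}{7} + 4 u^{2}\right) \left(- \frac{5}{2}\right) = - \frac{25}{14} - 10 u^{2}$)
$d^{2}{\left(-26,4 \right)} = \left(- \frac{25}{14} - 10 \left(-26\right)^{2}\right)^{2} = \left(- \frac{25}{14} - 6760\right)^{2} = \left(- \frac{94665}{14}\right)^{2} = \frac{8961462225}{196}$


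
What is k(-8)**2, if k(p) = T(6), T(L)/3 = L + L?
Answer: 1296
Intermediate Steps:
T(L) = 6*L (T(L) = 3*(L + L) = 3*(2*L) = 6*L)
k(p) = 36 (k(p) = 6*6 = 36)
k(-8)**2 = 36**2 = 1296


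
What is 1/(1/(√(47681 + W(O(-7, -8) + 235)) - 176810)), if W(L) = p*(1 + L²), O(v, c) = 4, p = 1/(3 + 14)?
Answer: -176810 + 3*√1638987/17 ≈ -1.7658e+5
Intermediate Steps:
p = 1/17 ≈ 0.058824
W(L) = 1/17 + L²/17 (W(L) = (1 + L²)/17 = 1/17 + L²/17)
1/(1/(√(47681 + W(O(-7, -8) + 235)) - 176810)) = 1/(1/(√(47681 + (1/17 + (4 + 235)²/17)) - 176810)) = 1/(1/(√(47681 + (1/17 + (1/17)*239²)) - 176810)) = 1/(1/(√(47681 + (1/17 + (1/17)*57121)) - 176810)) = 1/(1/(√(47681 + (1/17 + 57121/17)) - 176810)) = 1/(1/(√(47681 + 57122/17) - 176810)) = 1/(1/(√(867699/17) - 176810)) = 1/(1/(3*√1638987/17 - 176810)) = 1/(1/(-176810 + 3*√1638987/17)) = -176810 + 3*√1638987/17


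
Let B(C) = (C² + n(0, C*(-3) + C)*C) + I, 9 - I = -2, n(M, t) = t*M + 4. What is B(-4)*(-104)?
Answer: -1144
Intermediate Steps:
n(M, t) = 4 + M*t (n(M, t) = M*t + 4 = 4 + M*t)
I = 11 (I = 9 - 1*(-2) = 9 + 2 = 11)
B(C) = 11 + C² + 4*C (B(C) = (C² + (4 + 0*(C*(-3) + C))*C) + 11 = (C² + (4 + 0*(-3*C + C))*C) + 11 = (C² + (4 + 0*(-2*C))*C) + 11 = (C² + (4 + 0)*C) + 11 = (C² + 4*C) + 11 = 11 + C² + 4*C)
B(-4)*(-104) = (11 + (-4)² + 4*(-4))*(-104) = (11 + 16 - 16)*(-104) = 11*(-104) = -1144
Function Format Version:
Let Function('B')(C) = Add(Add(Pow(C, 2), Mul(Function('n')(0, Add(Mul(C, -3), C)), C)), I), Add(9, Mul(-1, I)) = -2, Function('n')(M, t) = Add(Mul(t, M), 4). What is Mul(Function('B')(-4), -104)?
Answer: -1144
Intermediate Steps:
Function('n')(M, t) = Add(4, Mul(M, t)) (Function('n')(M, t) = Add(Mul(M, t), 4) = Add(4, Mul(M, t)))
I = 11 (I = Add(9, Mul(-1, -2)) = Add(9, 2) = 11)
Function('B')(C) = Add(11, Pow(C, 2), Mul(4, C)) (Function('B')(C) = Add(Add(Pow(C, 2), Mul(Add(4, Mul(0, Add(Mul(C, -3), C))), C)), 11) = Add(Add(Pow(C, 2), Mul(Add(4, Mul(0, Add(Mul(-3, C), C))), C)), 11) = Add(Add(Pow(C, 2), Mul(Add(4, Mul(0, Mul(-2, C))), C)), 11) = Add(Add(Pow(C, 2), Mul(Add(4, 0), C)), 11) = Add(Add(Pow(C, 2), Mul(4, C)), 11) = Add(11, Pow(C, 2), Mul(4, C)))
Mul(Function('B')(-4), -104) = Mul(Add(11, Pow(-4, 2), Mul(4, -4)), -104) = Mul(Add(11, 16, -16), -104) = Mul(11, -104) = -1144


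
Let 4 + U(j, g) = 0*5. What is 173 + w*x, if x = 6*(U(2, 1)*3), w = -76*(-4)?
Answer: -21715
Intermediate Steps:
U(j, g) = -4 (U(j, g) = -4 + 0*5 = -4 + 0 = -4)
w = 304
x = -72 (x = 6*(-4*3) = 6*(-12) = -72)
173 + w*x = 173 + 304*(-72) = 173 - 21888 = -21715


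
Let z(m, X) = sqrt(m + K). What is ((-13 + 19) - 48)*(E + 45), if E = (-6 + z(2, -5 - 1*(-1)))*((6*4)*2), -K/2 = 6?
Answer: 10206 - 2016*I*sqrt(10) ≈ 10206.0 - 6375.1*I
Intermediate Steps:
K = -12 (K = -2*6 = -12)
z(m, X) = sqrt(-12 + m) (z(m, X) = sqrt(m - 12) = sqrt(-12 + m))
E = -288 + 48*I*sqrt(10) (E = (-6 + sqrt(-12 + 2))*((6*4)*2) = (-6 + sqrt(-10))*(24*2) = (-6 + I*sqrt(10))*48 = -288 + 48*I*sqrt(10) ≈ -288.0 + 151.79*I)
((-13 + 19) - 48)*(E + 45) = ((-13 + 19) - 48)*((-288 + 48*I*sqrt(10)) + 45) = (6 - 48)*(-243 + 48*I*sqrt(10)) = -42*(-243 + 48*I*sqrt(10)) = 10206 - 2016*I*sqrt(10)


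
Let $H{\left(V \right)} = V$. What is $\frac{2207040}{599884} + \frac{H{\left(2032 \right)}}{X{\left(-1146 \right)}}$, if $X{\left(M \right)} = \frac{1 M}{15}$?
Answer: $- \frac{656466520}{28644461} \approx -22.918$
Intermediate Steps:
$X{\left(M \right)} = \frac{M}{15}$ ($X{\left(M \right)} = M \frac{1}{15} = \frac{M}{15}$)
$\frac{2207040}{599884} + \frac{H{\left(2032 \right)}}{X{\left(-1146 \right)}} = \frac{2207040}{599884} + \frac{2032}{\frac{1}{15} \left(-1146\right)} = 2207040 \cdot \frac{1}{599884} + \frac{2032}{- \frac{382}{5}} = \frac{551760}{149971} + 2032 \left(- \frac{5}{382}\right) = \frac{551760}{149971} - \frac{5080}{191} = - \frac{656466520}{28644461}$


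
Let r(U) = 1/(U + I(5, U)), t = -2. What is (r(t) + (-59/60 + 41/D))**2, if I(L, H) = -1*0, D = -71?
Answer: 77070841/18147600 ≈ 4.2469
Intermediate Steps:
I(L, H) = 0
r(U) = 1/U (r(U) = 1/(U + 0) = 1/U)
(r(t) + (-59/60 + 41/D))**2 = (1/(-2) + (-59/60 + 41/(-71)))**2 = (-1/2 + (-59*1/60 + 41*(-1/71)))**2 = (-1/2 + (-59/60 - 41/71))**2 = (-1/2 - 6649/4260)**2 = (-8779/4260)**2 = 77070841/18147600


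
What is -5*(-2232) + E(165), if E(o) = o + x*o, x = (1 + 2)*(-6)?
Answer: 8355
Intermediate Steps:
x = -18 (x = 3*(-6) = -18)
E(o) = -17*o (E(o) = o - 18*o = -17*o)
-5*(-2232) + E(165) = -5*(-2232) - 17*165 = 11160 - 2805 = 8355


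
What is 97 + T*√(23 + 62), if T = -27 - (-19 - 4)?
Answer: 97 - 4*√85 ≈ 60.122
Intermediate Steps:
T = -4 (T = -27 - 1*(-23) = -27 + 23 = -4)
97 + T*√(23 + 62) = 97 - 4*√(23 + 62) = 97 - 4*√85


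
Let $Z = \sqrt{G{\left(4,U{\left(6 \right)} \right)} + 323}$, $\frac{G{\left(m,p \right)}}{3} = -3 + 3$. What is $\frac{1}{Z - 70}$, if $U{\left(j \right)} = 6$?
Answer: $- \frac{70}{4577} - \frac{\sqrt{323}}{4577} \approx -0.019221$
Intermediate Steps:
$G{\left(m,p \right)} = 0$ ($G{\left(m,p \right)} = 3 \left(-3 + 3\right) = 3 \cdot 0 = 0$)
$Z = \sqrt{323}$ ($Z = \sqrt{0 + 323} = \sqrt{323} \approx 17.972$)
$\frac{1}{Z - 70} = \frac{1}{\sqrt{323} - 70} = \frac{1}{-70 + \sqrt{323}}$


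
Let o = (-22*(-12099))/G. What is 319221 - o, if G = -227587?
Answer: 1963535565/6151 ≈ 3.1922e+5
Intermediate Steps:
o = -7194/6151 (o = -22*(-12099)/(-227587) = 266178*(-1/227587) = -7194/6151 ≈ -1.1696)
319221 - o = 319221 - 1*(-7194/6151) = 319221 + 7194/6151 = 1963535565/6151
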